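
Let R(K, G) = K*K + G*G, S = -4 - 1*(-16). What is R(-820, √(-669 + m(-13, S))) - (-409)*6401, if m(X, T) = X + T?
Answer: 3289739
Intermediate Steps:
S = 12 (S = -4 + 16 = 12)
m(X, T) = T + X
R(K, G) = G² + K² (R(K, G) = K² + G² = G² + K²)
R(-820, √(-669 + m(-13, S))) - (-409)*6401 = ((√(-669 + (12 - 13)))² + (-820)²) - (-409)*6401 = ((√(-669 - 1))² + 672400) - 1*(-2618009) = ((√(-670))² + 672400) + 2618009 = ((I*√670)² + 672400) + 2618009 = (-670 + 672400) + 2618009 = 671730 + 2618009 = 3289739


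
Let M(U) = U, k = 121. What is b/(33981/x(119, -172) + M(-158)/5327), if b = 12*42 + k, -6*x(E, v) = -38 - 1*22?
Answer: 33293750/181015207 ≈ 0.18393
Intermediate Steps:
x(E, v) = 10 (x(E, v) = -(-38 - 1*22)/6 = -(-38 - 22)/6 = -⅙*(-60) = 10)
b = 625 (b = 12*42 + 121 = 504 + 121 = 625)
b/(33981/x(119, -172) + M(-158)/5327) = 625/(33981/10 - 158/5327) = 625/(181015207/53270) = 625*(53270/181015207) = 33293750/181015207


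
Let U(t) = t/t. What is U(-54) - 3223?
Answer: -3222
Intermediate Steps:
U(t) = 1
U(-54) - 3223 = 1 - 3223 = -3222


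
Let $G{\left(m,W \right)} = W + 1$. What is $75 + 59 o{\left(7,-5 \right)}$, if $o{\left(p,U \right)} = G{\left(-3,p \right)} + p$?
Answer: $960$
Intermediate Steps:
$G{\left(m,W \right)} = 1 + W$
$o{\left(p,U \right)} = 1 + 2 p$ ($o{\left(p,U \right)} = \left(1 + p\right) + p = 1 + 2 p$)
$75 + 59 o{\left(7,-5 \right)} = 75 + 59 \left(1 + 2 \cdot 7\right) = 75 + 59 \left(1 + 14\right) = 75 + 59 \cdot 15 = 75 + 885 = 960$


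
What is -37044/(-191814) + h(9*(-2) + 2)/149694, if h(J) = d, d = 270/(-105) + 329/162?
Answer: 149719342901/775261932732 ≈ 0.19312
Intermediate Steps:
d = -613/1134 (d = 270*(-1/105) + 329*(1/162) = -18/7 + 329/162 = -613/1134 ≈ -0.54056)
h(J) = -613/1134
-37044/(-191814) + h(9*(-2) + 2)/149694 = -37044/(-191814) - 613/1134/149694 = -37044*(-1/191814) - 613/1134*1/149694 = 882/4567 - 613/169752996 = 149719342901/775261932732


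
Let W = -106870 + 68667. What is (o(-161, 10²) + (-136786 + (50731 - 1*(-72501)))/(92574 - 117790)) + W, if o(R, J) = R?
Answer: -483686535/12608 ≈ -38363.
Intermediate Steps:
W = -38203
(o(-161, 10²) + (-136786 + (50731 - 1*(-72501)))/(92574 - 117790)) + W = (-161 + (-136786 + (50731 - 1*(-72501)))/(92574 - 117790)) - 38203 = (-161 + (-136786 + (50731 + 72501))/(-25216)) - 38203 = (-161 + (-136786 + 123232)*(-1/25216)) - 38203 = (-161 - 13554*(-1/25216)) - 38203 = (-161 + 6777/12608) - 38203 = -2023111/12608 - 38203 = -483686535/12608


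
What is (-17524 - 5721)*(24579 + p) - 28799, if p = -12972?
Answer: -269833514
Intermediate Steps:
(-17524 - 5721)*(24579 + p) - 28799 = (-17524 - 5721)*(24579 - 12972) - 28799 = -23245*11607 - 28799 = -269804715 - 28799 = -269833514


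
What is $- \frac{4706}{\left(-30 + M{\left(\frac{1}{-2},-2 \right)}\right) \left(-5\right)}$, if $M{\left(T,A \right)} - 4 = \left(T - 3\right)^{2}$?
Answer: $- \frac{18824}{275} \approx -68.451$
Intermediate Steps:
$M{\left(T,A \right)} = 4 + \left(-3 + T\right)^{2}$ ($M{\left(T,A \right)} = 4 + \left(T - 3\right)^{2} = 4 + \left(-3 + T\right)^{2}$)
$- \frac{4706}{\left(-30 + M{\left(\frac{1}{-2},-2 \right)}\right) \left(-5\right)} = - \frac{4706}{\left(-30 + \left(4 + \left(-3 + \frac{1}{-2}\right)^{2}\right)\right) \left(-5\right)} = - \frac{4706}{\left(-30 + \left(4 + \left(-3 - \frac{1}{2}\right)^{2}\right)\right) \left(-5\right)} = - \frac{4706}{\left(-30 + \left(4 + \left(- \frac{7}{2}\right)^{2}\right)\right) \left(-5\right)} = - \frac{4706}{\left(-30 + \left(4 + \frac{49}{4}\right)\right) \left(-5\right)} = - \frac{4706}{\left(-30 + \frac{65}{4}\right) \left(-5\right)} = - \frac{4706}{\left(- \frac{55}{4}\right) \left(-5\right)} = - \frac{4706}{\frac{275}{4}} = \left(-4706\right) \frac{4}{275} = - \frac{18824}{275}$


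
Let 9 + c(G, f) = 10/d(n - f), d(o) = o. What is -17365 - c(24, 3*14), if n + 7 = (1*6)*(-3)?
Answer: -1162842/67 ≈ -17356.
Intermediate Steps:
n = -25 (n = -7 + (1*6)*(-3) = -7 + 6*(-3) = -7 - 18 = -25)
c(G, f) = -9 + 10/(-25 - f)
-17365 - c(24, 3*14) = -17365 - (-235 - 27*14)/(25 + 3*14) = -17365 - (-235 - 9*42)/(25 + 42) = -17365 - (-235 - 378)/67 = -17365 - (-613)/67 = -17365 - 1*(-613/67) = -17365 + 613/67 = -1162842/67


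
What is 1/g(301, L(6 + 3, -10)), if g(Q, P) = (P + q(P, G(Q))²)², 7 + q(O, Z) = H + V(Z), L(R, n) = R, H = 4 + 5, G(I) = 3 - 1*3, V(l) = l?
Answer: 1/169 ≈ 0.0059172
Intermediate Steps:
G(I) = 0 (G(I) = 3 - 3 = 0)
H = 9
q(O, Z) = 2 + Z (q(O, Z) = -7 + (9 + Z) = 2 + Z)
g(Q, P) = (4 + P)² (g(Q, P) = (P + (2 + 0)²)² = (P + 2²)² = (P + 4)² = (4 + P)²)
1/g(301, L(6 + 3, -10)) = 1/((4 + (6 + 3))²) = 1/((4 + 9)²) = 1/(13²) = 1/169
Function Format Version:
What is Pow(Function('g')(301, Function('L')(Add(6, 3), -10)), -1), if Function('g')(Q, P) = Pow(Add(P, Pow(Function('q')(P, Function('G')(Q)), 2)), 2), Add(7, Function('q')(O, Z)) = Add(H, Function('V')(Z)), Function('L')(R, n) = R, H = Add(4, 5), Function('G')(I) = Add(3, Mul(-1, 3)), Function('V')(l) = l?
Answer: Rational(1, 169) ≈ 0.0059172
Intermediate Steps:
Function('G')(I) = 0 (Function('G')(I) = Add(3, -3) = 0)
H = 9
Function('q')(O, Z) = Add(2, Z) (Function('q')(O, Z) = Add(-7, Add(9, Z)) = Add(2, Z))
Function('g')(Q, P) = Pow(Add(4, P), 2) (Function('g')(Q, P) = Pow(Add(P, Pow(Add(2, 0), 2)), 2) = Pow(Add(P, Pow(2, 2)), 2) = Pow(Add(P, 4), 2) = Pow(Add(4, P), 2))
Pow(Function('g')(301, Function('L')(Add(6, 3), -10)), -1) = Pow(Pow(Add(4, Add(6, 3)), 2), -1) = Pow(Pow(Add(4, 9), 2), -1) = Pow(Pow(13, 2), -1) = Pow(169, -1) = Rational(1, 169)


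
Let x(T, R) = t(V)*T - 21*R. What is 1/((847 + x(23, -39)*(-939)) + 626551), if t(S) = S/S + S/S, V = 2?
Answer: -1/184837 ≈ -5.4102e-6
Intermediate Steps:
t(S) = 2 (t(S) = 1 + 1 = 2)
x(T, R) = -21*R + 2*T (x(T, R) = 2*T - 21*R = -21*R + 2*T)
1/((847 + x(23, -39)*(-939)) + 626551) = 1/((847 + (-21*(-39) + 2*23)*(-939)) + 626551) = 1/((847 + (819 + 46)*(-939)) + 626551) = 1/((847 + 865*(-939)) + 626551) = 1/((847 - 812235) + 626551) = 1/(-811388 + 626551) = 1/(-184837) = -1/184837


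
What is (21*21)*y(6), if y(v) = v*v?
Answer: 15876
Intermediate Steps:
y(v) = v²
(21*21)*y(6) = (21*21)*6² = 441*36 = 15876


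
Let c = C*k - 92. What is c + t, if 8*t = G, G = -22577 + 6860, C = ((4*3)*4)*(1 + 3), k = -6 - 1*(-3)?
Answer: -21061/8 ≈ -2632.6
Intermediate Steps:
k = -3 (k = -6 + 3 = -3)
C = 192 (C = (12*4)*4 = 48*4 = 192)
G = -15717
t = -15717/8 (t = (⅛)*(-15717) = -15717/8 ≈ -1964.6)
c = -668 (c = 192*(-3) - 92 = -576 - 92 = -668)
c + t = -668 - 15717/8 = -21061/8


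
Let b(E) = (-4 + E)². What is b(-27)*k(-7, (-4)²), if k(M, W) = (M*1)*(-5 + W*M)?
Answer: 787059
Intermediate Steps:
k(M, W) = M*(-5 + M*W)
b(-27)*k(-7, (-4)²) = (-4 - 27)²*(-7*(-5 - 7*(-4)²)) = (-31)²*(-7*(-5 - 7*16)) = 961*(-7*(-5 - 112)) = 961*(-7*(-117)) = 961*819 = 787059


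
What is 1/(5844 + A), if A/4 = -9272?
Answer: -1/31244 ≈ -3.2006e-5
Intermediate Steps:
A = -37088 (A = 4*(-9272) = -37088)
1/(5844 + A) = 1/(5844 - 37088) = 1/(-31244) = -1/31244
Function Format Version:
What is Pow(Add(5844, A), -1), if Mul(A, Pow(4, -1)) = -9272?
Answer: Rational(-1, 31244) ≈ -3.2006e-5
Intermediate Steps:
A = -37088 (A = Mul(4, -9272) = -37088)
Pow(Add(5844, A), -1) = Pow(Add(5844, -37088), -1) = Pow(-31244, -1) = Rational(-1, 31244)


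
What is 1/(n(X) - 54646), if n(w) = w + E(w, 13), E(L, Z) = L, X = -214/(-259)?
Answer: -259/14152886 ≈ -1.8300e-5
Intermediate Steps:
X = 214/259 (X = -214*(-1/259) = 214/259 ≈ 0.82625)
n(w) = 2*w (n(w) = w + w = 2*w)
1/(n(X) - 54646) = 1/(2*(214/259) - 54646) = 1/(428/259 - 54646) = 1/(-14152886/259) = -259/14152886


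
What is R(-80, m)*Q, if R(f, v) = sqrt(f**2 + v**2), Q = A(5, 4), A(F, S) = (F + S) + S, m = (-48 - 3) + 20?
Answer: 13*sqrt(7361) ≈ 1115.4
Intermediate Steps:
m = -31 (m = -51 + 20 = -31)
A(F, S) = F + 2*S
Q = 13 (Q = 5 + 2*4 = 5 + 8 = 13)
R(-80, m)*Q = sqrt((-80)**2 + (-31)**2)*13 = sqrt(6400 + 961)*13 = sqrt(7361)*13 = 13*sqrt(7361)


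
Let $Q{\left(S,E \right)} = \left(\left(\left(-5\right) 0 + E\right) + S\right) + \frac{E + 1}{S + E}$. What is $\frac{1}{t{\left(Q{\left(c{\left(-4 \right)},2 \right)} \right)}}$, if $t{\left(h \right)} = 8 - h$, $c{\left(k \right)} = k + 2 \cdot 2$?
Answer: $\frac{2}{9} \approx 0.22222$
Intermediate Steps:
$c{\left(k \right)} = 4 + k$ ($c{\left(k \right)} = k + 4 = 4 + k$)
$Q{\left(S,E \right)} = E + S + \frac{1 + E}{E + S}$ ($Q{\left(S,E \right)} = \left(\left(0 + E\right) + S\right) + \frac{1 + E}{E + S} = \left(E + S\right) + \frac{1 + E}{E + S} = E + S + \frac{1 + E}{E + S}$)
$\frac{1}{t{\left(Q{\left(c{\left(-4 \right)},2 \right)} \right)}} = \frac{1}{8 - \frac{1 + 2 + 2^{2} + \left(4 - 4\right)^{2} + 2 \cdot 2 \left(4 - 4\right)}{2 + \left(4 - 4\right)}} = \frac{1}{8 - \frac{1 + 2 + 4 + 0^{2} + 2 \cdot 2 \cdot 0}{2 + 0}} = \frac{1}{8 - \frac{1 + 2 + 4 + 0 + 0}{2}} = \frac{1}{8 - \frac{1}{2} \cdot 7} = \frac{1}{8 - \frac{7}{2}} = \frac{1}{\frac{9}{2}} = \frac{2}{9}$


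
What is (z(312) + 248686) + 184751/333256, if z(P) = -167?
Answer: 11831518945/47608 ≈ 2.4852e+5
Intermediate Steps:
(z(312) + 248686) + 184751/333256 = (-167 + 248686) + 184751/333256 = 248519 + 184751*(1/333256) = 248519 + 26393/47608 = 11831518945/47608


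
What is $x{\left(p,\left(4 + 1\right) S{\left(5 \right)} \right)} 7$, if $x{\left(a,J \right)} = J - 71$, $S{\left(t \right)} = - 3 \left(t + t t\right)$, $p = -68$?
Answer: $-3647$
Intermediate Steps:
$S{\left(t \right)} = - 3 t - 3 t^{2}$ ($S{\left(t \right)} = - 3 \left(t + t^{2}\right) = - 3 t - 3 t^{2}$)
$x{\left(a,J \right)} = -71 + J$ ($x{\left(a,J \right)} = J - 71 = -71 + J$)
$x{\left(p,\left(4 + 1\right) S{\left(5 \right)} \right)} 7 = \left(-71 + \left(4 + 1\right) \left(\left(-3\right) 5 \left(1 + 5\right)\right)\right) 7 = \left(-71 + 5 \left(\left(-3\right) 5 \cdot 6\right)\right) 7 = \left(-71 + 5 \left(-90\right)\right) 7 = \left(-71 - 450\right) 7 = \left(-521\right) 7 = -3647$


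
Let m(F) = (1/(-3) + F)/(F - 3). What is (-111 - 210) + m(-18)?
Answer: -20168/63 ≈ -320.13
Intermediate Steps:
m(F) = (-⅓ + F)/(-3 + F) (m(F) = (1*(-⅓) + F)/(-3 + F) = (-⅓ + F)/(-3 + F))
(-111 - 210) + m(-18) = (-111 - 210) + (-⅓ - 18)/(-3 - 18) = -321 - 55/3/(-21) = -321 - 1/21*(-55/3) = -321 + 55/63 = -20168/63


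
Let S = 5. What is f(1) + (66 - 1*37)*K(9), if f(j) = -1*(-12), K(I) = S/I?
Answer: 253/9 ≈ 28.111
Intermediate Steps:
K(I) = 5/I
f(j) = 12
f(1) + (66 - 1*37)*K(9) = 12 + (66 - 1*37)*(5/9) = 12 + (66 - 37)*(5*(1/9)) = 12 + 29*(5/9) = 12 + 145/9 = 253/9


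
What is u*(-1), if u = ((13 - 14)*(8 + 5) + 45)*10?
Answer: -320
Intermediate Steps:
u = 320 (u = (-1*13 + 45)*10 = (-13 + 45)*10 = 32*10 = 320)
u*(-1) = 320*(-1) = -320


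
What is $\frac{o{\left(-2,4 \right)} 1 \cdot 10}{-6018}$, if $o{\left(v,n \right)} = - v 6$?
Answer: $- \frac{20}{1003} \approx -0.01994$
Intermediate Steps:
$o{\left(v,n \right)} = - 6 v$
$\frac{o{\left(-2,4 \right)} 1 \cdot 10}{-6018} = \frac{\left(-6\right) \left(-2\right) 1 \cdot 10}{-6018} = 12 \cdot 1 \cdot 10 \left(- \frac{1}{6018}\right) = 12 \cdot 10 \left(- \frac{1}{6018}\right) = 120 \left(- \frac{1}{6018}\right) = - \frac{20}{1003}$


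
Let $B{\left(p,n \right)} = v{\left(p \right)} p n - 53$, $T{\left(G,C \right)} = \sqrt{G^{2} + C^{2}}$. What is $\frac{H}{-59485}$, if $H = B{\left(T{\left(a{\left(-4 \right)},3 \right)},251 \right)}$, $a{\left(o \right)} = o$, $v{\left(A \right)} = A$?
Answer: $- \frac{6222}{59485} \approx -0.1046$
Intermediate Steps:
$T{\left(G,C \right)} = \sqrt{C^{2} + G^{2}}$
$B{\left(p,n \right)} = -53 + n p^{2}$ ($B{\left(p,n \right)} = p p n - 53 = p^{2} n - 53 = n p^{2} - 53 = -53 + n p^{2}$)
$H = 6222$ ($H = -53 + 251 \left(\sqrt{3^{2} + \left(-4\right)^{2}}\right)^{2} = -53 + 251 \left(\sqrt{9 + 16}\right)^{2} = -53 + 251 \left(\sqrt{25}\right)^{2} = -53 + 251 \cdot 5^{2} = -53 + 251 \cdot 25 = -53 + 6275 = 6222$)
$\frac{H}{-59485} = \frac{6222}{-59485} = 6222 \left(- \frac{1}{59485}\right) = - \frac{6222}{59485}$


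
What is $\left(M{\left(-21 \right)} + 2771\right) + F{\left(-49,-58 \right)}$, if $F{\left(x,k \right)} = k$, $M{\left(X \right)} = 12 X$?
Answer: $2461$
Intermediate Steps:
$\left(M{\left(-21 \right)} + 2771\right) + F{\left(-49,-58 \right)} = \left(12 \left(-21\right) + 2771\right) - 58 = \left(-252 + 2771\right) - 58 = 2519 - 58 = 2461$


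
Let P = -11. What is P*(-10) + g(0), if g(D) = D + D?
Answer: 110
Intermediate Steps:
g(D) = 2*D
P*(-10) + g(0) = -11*(-10) + 2*0 = 110 + 0 = 110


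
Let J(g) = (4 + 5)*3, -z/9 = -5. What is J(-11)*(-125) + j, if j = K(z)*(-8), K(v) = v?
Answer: -3735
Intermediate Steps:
z = 45 (z = -9*(-5) = 45)
J(g) = 27 (J(g) = 9*3 = 27)
j = -360 (j = 45*(-8) = -360)
J(-11)*(-125) + j = 27*(-125) - 360 = -3375 - 360 = -3735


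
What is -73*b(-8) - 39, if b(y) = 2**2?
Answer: -331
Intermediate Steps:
b(y) = 4
-73*b(-8) - 39 = -73*4 - 39 = -292 - 39 = -331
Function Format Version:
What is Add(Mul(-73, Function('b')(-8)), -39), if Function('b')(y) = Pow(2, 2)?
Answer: -331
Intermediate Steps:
Function('b')(y) = 4
Add(Mul(-73, Function('b')(-8)), -39) = Add(Mul(-73, 4), -39) = Add(-292, -39) = -331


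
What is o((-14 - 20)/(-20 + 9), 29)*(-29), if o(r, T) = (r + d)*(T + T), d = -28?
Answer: 460868/11 ≈ 41897.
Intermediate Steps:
o(r, T) = 2*T*(-28 + r) (o(r, T) = (r - 28)*(T + T) = (-28 + r)*(2*T) = 2*T*(-28 + r))
o((-14 - 20)/(-20 + 9), 29)*(-29) = (2*29*(-28 + (-14 - 20)/(-20 + 9)))*(-29) = (2*29*(-28 - 34/(-11)))*(-29) = (2*29*(-28 - 34*(-1/11)))*(-29) = (2*29*(-28 + 34/11))*(-29) = (2*29*(-274/11))*(-29) = -15892/11*(-29) = 460868/11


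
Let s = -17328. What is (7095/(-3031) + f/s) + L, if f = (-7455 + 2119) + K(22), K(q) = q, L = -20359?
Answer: -534692647369/26260584 ≈ -20361.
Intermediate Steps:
f = -5314 (f = (-7455 + 2119) + 22 = -5336 + 22 = -5314)
(7095/(-3031) + f/s) + L = (7095/(-3031) - 5314/(-17328)) - 20359 = (7095*(-1/3031) - 5314*(-1/17328)) - 20359 = (-7095/3031 + 2657/8664) - 20359 = -53417713/26260584 - 20359 = -534692647369/26260584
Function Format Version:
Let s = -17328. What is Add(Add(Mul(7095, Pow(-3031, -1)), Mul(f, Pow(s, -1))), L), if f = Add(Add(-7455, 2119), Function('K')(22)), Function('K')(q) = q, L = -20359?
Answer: Rational(-534692647369, 26260584) ≈ -20361.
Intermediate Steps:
f = -5314 (f = Add(Add(-7455, 2119), 22) = Add(-5336, 22) = -5314)
Add(Add(Mul(7095, Pow(-3031, -1)), Mul(f, Pow(s, -1))), L) = Add(Add(Mul(7095, Pow(-3031, -1)), Mul(-5314, Pow(-17328, -1))), -20359) = Add(Add(Mul(7095, Rational(-1, 3031)), Mul(-5314, Rational(-1, 17328))), -20359) = Add(Add(Rational(-7095, 3031), Rational(2657, 8664)), -20359) = Add(Rational(-53417713, 26260584), -20359) = Rational(-534692647369, 26260584)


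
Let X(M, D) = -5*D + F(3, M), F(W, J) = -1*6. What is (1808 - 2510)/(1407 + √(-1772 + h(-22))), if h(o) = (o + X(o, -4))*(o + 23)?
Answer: -987714/1981429 + 1404*I*√445/1981429 ≈ -0.49849 + 0.014948*I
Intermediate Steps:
F(W, J) = -6
X(M, D) = -6 - 5*D (X(M, D) = -5*D - 6 = -6 - 5*D)
h(o) = (14 + o)*(23 + o) (h(o) = (o + (-6 - 5*(-4)))*(o + 23) = (o + (-6 + 20))*(23 + o) = (o + 14)*(23 + o) = (14 + o)*(23 + o))
(1808 - 2510)/(1407 + √(-1772 + h(-22))) = (1808 - 2510)/(1407 + √(-1772 + (322 + (-22)² + 37*(-22)))) = -702/(1407 + √(-1772 + (322 + 484 - 814))) = -702/(1407 + √(-1772 - 8)) = -702/(1407 + √(-1780)) = -702/(1407 + 2*I*√445)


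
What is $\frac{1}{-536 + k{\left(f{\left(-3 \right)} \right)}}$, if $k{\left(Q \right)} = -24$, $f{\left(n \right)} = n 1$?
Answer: $- \frac{1}{560} \approx -0.0017857$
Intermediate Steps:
$f{\left(n \right)} = n$
$\frac{1}{-536 + k{\left(f{\left(-3 \right)} \right)}} = \frac{1}{-536 - 24} = \frac{1}{-560} = - \frac{1}{560}$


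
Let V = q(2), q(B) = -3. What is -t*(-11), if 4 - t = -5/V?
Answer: 77/3 ≈ 25.667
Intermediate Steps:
V = -3
t = 7/3 (t = 4 - (-5)/(-3) = 4 - (-5)*(-1)/3 = 4 - 1*5/3 = 4 - 5/3 = 7/3 ≈ 2.3333)
-t*(-11) = -1*7/3*(-11) = -7/3*(-11) = 77/3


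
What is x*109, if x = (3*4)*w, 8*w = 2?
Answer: 327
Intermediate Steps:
w = ¼ (w = (⅛)*2 = ¼ ≈ 0.25000)
x = 3 (x = (3*4)*(¼) = 12*(¼) = 3)
x*109 = 3*109 = 327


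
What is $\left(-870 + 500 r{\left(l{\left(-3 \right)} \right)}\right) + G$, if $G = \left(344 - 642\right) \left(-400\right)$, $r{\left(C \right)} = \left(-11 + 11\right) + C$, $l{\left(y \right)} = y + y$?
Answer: $115330$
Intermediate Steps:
$l{\left(y \right)} = 2 y$
$r{\left(C \right)} = C$ ($r{\left(C \right)} = 0 + C = C$)
$G = 119200$ ($G = \left(-298\right) \left(-400\right) = 119200$)
$\left(-870 + 500 r{\left(l{\left(-3 \right)} \right)}\right) + G = \left(-870 + 500 \cdot 2 \left(-3\right)\right) + 119200 = \left(-870 + 500 \left(-6\right)\right) + 119200 = \left(-870 - 3000\right) + 119200 = -3870 + 119200 = 115330$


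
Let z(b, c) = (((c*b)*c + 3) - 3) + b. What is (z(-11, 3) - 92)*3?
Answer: -606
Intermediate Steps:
z(b, c) = b + b*c² (z(b, c) = (((b*c)*c + 3) - 3) + b = ((b*c² + 3) - 3) + b = ((3 + b*c²) - 3) + b = b*c² + b = b + b*c²)
(z(-11, 3) - 92)*3 = (-11*(1 + 3²) - 92)*3 = (-11*(1 + 9) - 92)*3 = (-11*10 - 92)*3 = (-110 - 92)*3 = -202*3 = -606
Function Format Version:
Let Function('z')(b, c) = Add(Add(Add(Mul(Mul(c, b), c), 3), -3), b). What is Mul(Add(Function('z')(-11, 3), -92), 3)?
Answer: -606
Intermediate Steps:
Function('z')(b, c) = Add(b, Mul(b, Pow(c, 2))) (Function('z')(b, c) = Add(Add(Add(Mul(Mul(b, c), c), 3), -3), b) = Add(Add(Add(Mul(b, Pow(c, 2)), 3), -3), b) = Add(Add(Add(3, Mul(b, Pow(c, 2))), -3), b) = Add(Mul(b, Pow(c, 2)), b) = Add(b, Mul(b, Pow(c, 2))))
Mul(Add(Function('z')(-11, 3), -92), 3) = Mul(Add(Mul(-11, Add(1, Pow(3, 2))), -92), 3) = Mul(Add(Mul(-11, Add(1, 9)), -92), 3) = Mul(Add(Mul(-11, 10), -92), 3) = Mul(Add(-110, -92), 3) = Mul(-202, 3) = -606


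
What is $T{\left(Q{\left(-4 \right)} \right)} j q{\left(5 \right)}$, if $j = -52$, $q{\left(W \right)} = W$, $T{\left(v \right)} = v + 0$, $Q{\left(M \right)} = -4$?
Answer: $1040$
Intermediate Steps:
$T{\left(v \right)} = v$
$T{\left(Q{\left(-4 \right)} \right)} j q{\left(5 \right)} = \left(-4\right) \left(-52\right) 5 = 208 \cdot 5 = 1040$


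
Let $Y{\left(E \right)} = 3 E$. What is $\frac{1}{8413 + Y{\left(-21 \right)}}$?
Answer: $\frac{1}{8350} \approx 0.00011976$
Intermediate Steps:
$\frac{1}{8413 + Y{\left(-21 \right)}} = \frac{1}{8413 + 3 \left(-21\right)} = \frac{1}{8413 - 63} = \frac{1}{8350}$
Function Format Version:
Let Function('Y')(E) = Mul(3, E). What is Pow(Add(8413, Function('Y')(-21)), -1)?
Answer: Rational(1, 8350) ≈ 0.00011976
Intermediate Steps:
Pow(Add(8413, Function('Y')(-21)), -1) = Pow(Add(8413, Mul(3, -21)), -1) = Pow(Add(8413, -63), -1) = Pow(8350, -1) = Rational(1, 8350)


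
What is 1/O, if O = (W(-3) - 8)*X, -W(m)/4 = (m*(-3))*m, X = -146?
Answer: -1/14600 ≈ -6.8493e-5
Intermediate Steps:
W(m) = 12*m² (W(m) = -4*m*(-3)*m = -4*(-3*m)*m = -(-12)*m² = 12*m²)
O = -14600 (O = (12*(-3)² - 8)*(-146) = (12*9 - 8)*(-146) = (108 - 8)*(-146) = 100*(-146) = -14600)
1/O = 1/(-14600) = -1/14600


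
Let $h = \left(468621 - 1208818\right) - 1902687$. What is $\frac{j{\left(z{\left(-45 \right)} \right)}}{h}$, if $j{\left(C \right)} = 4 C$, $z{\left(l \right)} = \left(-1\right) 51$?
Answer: $\frac{51}{660721} \approx 7.7188 \cdot 10^{-5}$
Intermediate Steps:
$z{\left(l \right)} = -51$
$h = -2642884$ ($h = \left(468621 - 1208818\right) - 1902687 = -740197 - 1902687 = -2642884$)
$\frac{j{\left(z{\left(-45 \right)} \right)}}{h} = \frac{4 \left(-51\right)}{-2642884} = \left(-204\right) \left(- \frac{1}{2642884}\right) = \frac{51}{660721}$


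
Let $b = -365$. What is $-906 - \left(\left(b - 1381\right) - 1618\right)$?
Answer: $2458$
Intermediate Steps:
$-906 - \left(\left(b - 1381\right) - 1618\right) = -906 - \left(\left(-365 - 1381\right) - 1618\right) = -906 - \left(-1746 - 1618\right) = -906 - -3364 = -906 + 3364 = 2458$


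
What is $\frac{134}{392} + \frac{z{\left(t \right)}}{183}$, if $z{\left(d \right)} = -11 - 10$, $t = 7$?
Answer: $\frac{2715}{11956} \approx 0.22708$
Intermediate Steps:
$z{\left(d \right)} = -21$
$\frac{134}{392} + \frac{z{\left(t \right)}}{183} = \frac{134}{392} - \frac{21}{183} = 134 \cdot \frac{1}{392} - \frac{7}{61} = \frac{67}{196} - \frac{7}{61} = \frac{2715}{11956}$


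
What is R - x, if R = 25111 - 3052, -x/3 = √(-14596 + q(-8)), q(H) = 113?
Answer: 22059 + 3*I*√14483 ≈ 22059.0 + 361.04*I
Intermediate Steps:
x = -3*I*√14483 (x = -3*√(-14596 + 113) = -3*I*√14483 ≈ -361.04*I)
R = 22059
R - x = 22059 - (-3)*I*√14483 = 22059 + 3*I*√14483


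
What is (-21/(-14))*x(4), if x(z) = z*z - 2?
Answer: 21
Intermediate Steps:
x(z) = -2 + z² (x(z) = z² - 2 = -2 + z²)
(-21/(-14))*x(4) = (-21/(-14))*(-2 + 4²) = (-21*(-1/14))*(-2 + 16) = (3/2)*14 = 21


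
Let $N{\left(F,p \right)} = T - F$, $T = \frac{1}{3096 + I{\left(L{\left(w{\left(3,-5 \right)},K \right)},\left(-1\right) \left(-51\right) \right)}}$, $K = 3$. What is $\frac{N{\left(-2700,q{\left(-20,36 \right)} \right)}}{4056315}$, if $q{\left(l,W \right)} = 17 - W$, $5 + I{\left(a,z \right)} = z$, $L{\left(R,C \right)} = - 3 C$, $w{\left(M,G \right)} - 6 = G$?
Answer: $\frac{8483401}{12744941730} \approx 0.00066563$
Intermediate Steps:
$w{\left(M,G \right)} = 6 + G$
$I{\left(a,z \right)} = -5 + z$
$T = \frac{1}{3142}$ ($T = \frac{1}{3096 - -46} = \frac{1}{3096 + \left(-5 + 51\right)} = \frac{1}{3096 + 46} = \frac{1}{3142} \approx 0.00031827$)
$N{\left(F,p \right)} = \frac{1}{3142} - F$
$\frac{N{\left(-2700,q{\left(-20,36 \right)} \right)}}{4056315} = \frac{\frac{1}{3142} - -2700}{4056315} = \left(\frac{1}{3142} + 2700\right) \frac{1}{4056315} = \frac{8483401}{3142} \cdot \frac{1}{4056315} = \frac{8483401}{12744941730}$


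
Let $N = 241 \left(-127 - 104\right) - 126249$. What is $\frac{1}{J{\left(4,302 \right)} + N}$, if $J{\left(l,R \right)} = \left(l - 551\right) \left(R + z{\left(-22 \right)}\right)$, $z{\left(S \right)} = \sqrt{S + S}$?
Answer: $\frac{i}{2 \left(- 173557 i + 547 \sqrt{11}\right)} \approx -2.8806 \cdot 10^{-6} + 3.0111 \cdot 10^{-8} i$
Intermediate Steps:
$z{\left(S \right)} = \sqrt{2} \sqrt{S}$ ($z{\left(S \right)} = \sqrt{2 S} = \sqrt{2} \sqrt{S}$)
$J{\left(l,R \right)} = \left(-551 + l\right) \left(R + 2 i \sqrt{11}\right)$ ($J{\left(l,R \right)} = \left(l - 551\right) \left(R + \sqrt{2} \sqrt{-22}\right) = \left(-551 + l\right) \left(R + \sqrt{2} i \sqrt{22}\right) = \left(-551 + l\right) \left(R + 2 i \sqrt{11}\right)$)
$N = -181920$ ($N = 241 \left(-231\right) - 126249 = -55671 - 126249 = -181920$)
$\frac{1}{J{\left(4,302 \right)} + N} = \frac{1}{\left(\left(-551\right) 302 + 302 \cdot 4 - 1102 i \sqrt{11} + 2 i 4 \sqrt{11}\right) - 181920} = \frac{1}{\left(-166402 + 1208 - 1102 i \sqrt{11} + 8 i \sqrt{11}\right) - 181920} = \frac{1}{\left(-165194 - 1094 i \sqrt{11}\right) - 181920} = \frac{1}{-347114 - 1094 i \sqrt{11}}$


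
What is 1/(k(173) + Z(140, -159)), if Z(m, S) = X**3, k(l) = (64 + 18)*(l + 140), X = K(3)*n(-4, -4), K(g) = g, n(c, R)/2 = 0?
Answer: 1/25666 ≈ 3.8962e-5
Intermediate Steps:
n(c, R) = 0 (n(c, R) = 2*0 = 0)
X = 0 (X = 3*0 = 0)
k(l) = 11480 + 82*l (k(l) = 82*(140 + l) = 11480 + 82*l)
Z(m, S) = 0 (Z(m, S) = 0**3 = 0)
1/(k(173) + Z(140, -159)) = 1/((11480 + 82*173) + 0) = 1/((11480 + 14186) + 0) = 1/(25666 + 0) = 1/25666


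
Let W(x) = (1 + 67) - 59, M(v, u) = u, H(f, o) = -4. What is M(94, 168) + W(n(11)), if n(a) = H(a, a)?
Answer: 177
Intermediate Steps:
n(a) = -4
W(x) = 9 (W(x) = 68 - 59 = 9)
M(94, 168) + W(n(11)) = 168 + 9 = 177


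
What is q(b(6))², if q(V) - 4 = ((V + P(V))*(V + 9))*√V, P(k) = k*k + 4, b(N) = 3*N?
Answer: 1570913368 + 224208*√2 ≈ 1.5712e+9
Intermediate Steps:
P(k) = 4 + k² (P(k) = k² + 4 = 4 + k²)
q(V) = 4 + √V*(9 + V)*(4 + V + V²) (q(V) = 4 + ((V + (4 + V²))*(V + 9))*√V = 4 + ((4 + V + V²)*(9 + V))*√V = 4 + ((9 + V)*(4 + V + V²))*√V = 4 + √V*(9 + V)*(4 + V + V²))
q(b(6))² = (4 + (3*6)^(7/2) + 10*(3*6)^(5/2) + 13*(3*6)^(3/2) + 36*√(3*6))² = (4 + 18^(7/2) + 10*18^(5/2) + 13*18^(3/2) + 36*√18)² = (4 + 17496*√2 + 10*(972*√2) + 13*(54*√2) + 36*(3*√2))² = (4 + 17496*√2 + 9720*√2 + 702*√2 + 108*√2)² = (4 + 28026*√2)²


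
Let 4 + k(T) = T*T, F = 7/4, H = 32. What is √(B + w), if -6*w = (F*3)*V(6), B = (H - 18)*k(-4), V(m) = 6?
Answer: √651/2 ≈ 12.757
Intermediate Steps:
F = 7/4 (F = 7*(¼) = 7/4 ≈ 1.7500)
k(T) = -4 + T² (k(T) = -4 + T*T = -4 + T²)
B = 168 (B = (32 - 18)*(-4 + (-4)²) = 14*(-4 + 16) = 14*12 = 168)
w = -21/4 (w = -(7/4)*3*6/6 = -7*6/8 = -⅙*63/2 = -21/4 ≈ -5.2500)
√(B + w) = √(168 - 21/4) = √(651/4) = √651/2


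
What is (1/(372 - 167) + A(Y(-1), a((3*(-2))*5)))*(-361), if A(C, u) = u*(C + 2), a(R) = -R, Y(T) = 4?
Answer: -13321261/205 ≈ -64982.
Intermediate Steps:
A(C, u) = u*(2 + C)
(1/(372 - 167) + A(Y(-1), a((3*(-2))*5)))*(-361) = (1/(372 - 167) + (-3*(-2)*5)*(2 + 4))*(-361) = (1/205 - (-6)*5*6)*(-361) = (1/205 - 1*(-30)*6)*(-361) = (1/205 + 30*6)*(-361) = (1/205 + 180)*(-361) = (36901/205)*(-361) = -13321261/205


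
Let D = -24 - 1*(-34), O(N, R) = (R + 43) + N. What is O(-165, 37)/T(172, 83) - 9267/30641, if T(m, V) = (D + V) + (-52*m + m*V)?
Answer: -10575592/33245485 ≈ -0.31811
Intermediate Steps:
O(N, R) = 43 + N + R (O(N, R) = (43 + R) + N = 43 + N + R)
D = 10 (D = -24 + 34 = 10)
T(m, V) = 10 + V - 52*m + V*m (T(m, V) = (10 + V) + (-52*m + m*V) = (10 + V) + (-52*m + V*m) = 10 + V - 52*m + V*m)
O(-165, 37)/T(172, 83) - 9267/30641 = (43 - 165 + 37)/(10 + 83 - 52*172 + 83*172) - 9267/30641 = -85/(10 + 83 - 8944 + 14276) - 9267*1/30641 = -85/5425 - 9267/30641 = -85*1/5425 - 9267/30641 = -17/1085 - 9267/30641 = -10575592/33245485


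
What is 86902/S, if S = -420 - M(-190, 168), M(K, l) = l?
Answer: -43451/294 ≈ -147.79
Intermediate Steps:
S = -588 (S = -420 - 1*168 = -420 - 168 = -588)
86902/S = 86902/(-588) = 86902*(-1/588) = -43451/294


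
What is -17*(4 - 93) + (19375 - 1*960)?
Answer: 19928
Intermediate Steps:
-17*(4 - 93) + (19375 - 1*960) = -17*(-89) + (19375 - 960) = 1513 + 18415 = 19928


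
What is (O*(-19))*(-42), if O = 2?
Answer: 1596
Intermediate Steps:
(O*(-19))*(-42) = (2*(-19))*(-42) = -38*(-42) = 1596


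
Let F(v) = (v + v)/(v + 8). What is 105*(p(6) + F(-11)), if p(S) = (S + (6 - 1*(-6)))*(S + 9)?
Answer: 29120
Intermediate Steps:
F(v) = 2*v/(8 + v) (F(v) = (2*v)/(8 + v) = 2*v/(8 + v))
p(S) = (9 + S)*(12 + S) (p(S) = (S + (6 + 6))*(9 + S) = (S + 12)*(9 + S) = (12 + S)*(9 + S) = (9 + S)*(12 + S))
105*(p(6) + F(-11)) = 105*((108 + 6² + 21*6) + 2*(-11)/(8 - 11)) = 105*((108 + 36 + 126) + 2*(-11)/(-3)) = 105*(270 + 2*(-11)*(-⅓)) = 105*(270 + 22/3) = 105*(832/3) = 29120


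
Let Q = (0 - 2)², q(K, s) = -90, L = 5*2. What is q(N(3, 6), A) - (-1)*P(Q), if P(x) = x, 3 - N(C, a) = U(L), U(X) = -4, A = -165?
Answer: -86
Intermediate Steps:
L = 10
N(C, a) = 7 (N(C, a) = 3 - 1*(-4) = 3 + 4 = 7)
Q = 4 (Q = (-2)² = 4)
q(N(3, 6), A) - (-1)*P(Q) = -90 - (-1)*4 = -90 - 1*(-4) = -90 + 4 = -86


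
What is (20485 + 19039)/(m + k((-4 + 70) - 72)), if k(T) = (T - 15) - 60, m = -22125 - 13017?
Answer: -39524/35223 ≈ -1.1221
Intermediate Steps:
m = -35142
k(T) = -75 + T (k(T) = (-15 + T) - 60 = -75 + T)
(20485 + 19039)/(m + k((-4 + 70) - 72)) = (20485 + 19039)/(-35142 + (-75 + ((-4 + 70) - 72))) = 39524/(-35142 + (-75 + (66 - 72))) = 39524/(-35142 + (-75 - 6)) = 39524/(-35142 - 81) = 39524/(-35223) = 39524*(-1/35223) = -39524/35223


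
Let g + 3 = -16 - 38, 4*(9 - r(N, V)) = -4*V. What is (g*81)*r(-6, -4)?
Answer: -23085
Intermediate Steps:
r(N, V) = 9 + V (r(N, V) = 9 - (-1)*V = 9 + V)
g = -57 (g = -3 + (-16 - 38) = -3 - 54 = -57)
(g*81)*r(-6, -4) = (-57*81)*(9 - 4) = -4617*5 = -23085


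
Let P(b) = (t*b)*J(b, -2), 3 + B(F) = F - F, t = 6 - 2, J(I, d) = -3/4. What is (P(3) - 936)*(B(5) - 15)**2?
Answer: -306180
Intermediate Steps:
J(I, d) = -3/4 (J(I, d) = -3*1/4 = -3/4)
t = 4
B(F) = -3 (B(F) = -3 + (F - F) = -3 + 0 = -3)
P(b) = -3*b (P(b) = (4*b)*(-3/4) = -3*b)
(P(3) - 936)*(B(5) - 15)**2 = (-3*3 - 936)*(-3 - 15)**2 = (-9 - 936)*(-18)**2 = -945*324 = -306180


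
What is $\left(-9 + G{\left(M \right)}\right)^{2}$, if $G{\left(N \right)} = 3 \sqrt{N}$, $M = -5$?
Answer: $36 - 54 i \sqrt{5} \approx 36.0 - 120.75 i$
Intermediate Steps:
$\left(-9 + G{\left(M \right)}\right)^{2} = \left(-9 + 3 \sqrt{-5}\right)^{2} = \left(-9 + 3 i \sqrt{5}\right)^{2}$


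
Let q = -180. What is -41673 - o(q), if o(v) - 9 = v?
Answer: -41502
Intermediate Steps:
o(v) = 9 + v
-41673 - o(q) = -41673 - (9 - 180) = -41673 - 1*(-171) = -41673 + 171 = -41502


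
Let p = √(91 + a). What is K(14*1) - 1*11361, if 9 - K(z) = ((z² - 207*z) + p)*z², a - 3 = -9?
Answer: 518240 - 196*√85 ≈ 5.1643e+5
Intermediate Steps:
a = -6 (a = 3 - 9 = -6)
p = √85 (p = √(91 - 6) = √85 ≈ 9.2195)
K(z) = 9 - z²*(√85 + z² - 207*z) (K(z) = 9 - ((z² - 207*z) + √85)*z² = 9 - (√85 + z² - 207*z)*z² = 9 - z²*(√85 + z² - 207*z))
K(14*1) - 1*11361 = (9 - (14*1)⁴ + 207*(14*1)³ - √85*(14*1)²) - 1*11361 = (9 - 1*14⁴ + 207*14³ - 1*√85*14²) - 11361 = (9 - 1*38416 + 207*2744 - 1*√85*196) - 11361 = (9 - 38416 + 568008 - 196*√85) - 11361 = (529601 - 196*√85) - 11361 = 518240 - 196*√85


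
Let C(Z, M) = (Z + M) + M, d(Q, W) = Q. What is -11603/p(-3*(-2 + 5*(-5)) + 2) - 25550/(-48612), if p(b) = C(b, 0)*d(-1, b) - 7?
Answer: 23597689/182295 ≈ 129.45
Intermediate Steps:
C(Z, M) = Z + 2*M (C(Z, M) = (M + Z) + M = Z + 2*M)
p(b) = -7 - b (p(b) = (b + 2*0)*(-1) - 7 = (b + 0)*(-1) - 7 = b*(-1) - 7 = -b - 7 = -7 - b)
-11603/p(-3*(-2 + 5*(-5)) + 2) - 25550/(-48612) = -11603/(-7 - (-3*(-2 + 5*(-5)) + 2)) - 25550/(-48612) = -11603/(-7 - (-3*(-2 - 25) + 2)) - 25550*(-1/48612) = -11603/(-7 - (-3*(-27) + 2)) + 12775/24306 = -11603/(-7 - (81 + 2)) + 12775/24306 = -11603/(-7 - 1*83) + 12775/24306 = -11603/(-7 - 83) + 12775/24306 = -11603/(-90) + 12775/24306 = -11603*(-1/90) + 12775/24306 = 11603/90 + 12775/24306 = 23597689/182295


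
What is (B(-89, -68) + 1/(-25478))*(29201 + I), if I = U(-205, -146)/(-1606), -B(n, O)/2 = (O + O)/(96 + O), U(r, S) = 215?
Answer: 11606886173961/40917668 ≈ 2.8366e+5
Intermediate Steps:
B(n, O) = -4*O/(96 + O) (B(n, O) = -2*(O + O)/(96 + O) = -2*2*O/(96 + O) = -4*O/(96 + O))
I = -215/1606 (I = 215/(-1606) = 215*(-1/1606) = -215/1606 ≈ -0.13387)
(B(-89, -68) + 1/(-25478))*(29201 + I) = (-4*(-68)/(96 - 68) + 1/(-25478))*(29201 - 215/1606) = (-4*(-68)/28 - 1/25478)*(46896591/1606) = (-4*(-68)*1/28 - 1/25478)*(46896591/1606) = (68/7 - 1/25478)*(46896591/1606) = (1732497/178346)*(46896591/1606) = 11606886173961/40917668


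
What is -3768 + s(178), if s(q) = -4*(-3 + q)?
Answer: -4468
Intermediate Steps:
s(q) = 12 - 4*q
-3768 + s(178) = -3768 + (12 - 4*178) = -3768 + (12 - 712) = -3768 - 700 = -4468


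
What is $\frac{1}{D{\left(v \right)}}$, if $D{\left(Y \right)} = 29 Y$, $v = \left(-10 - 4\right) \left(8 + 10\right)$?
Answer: $- \frac{1}{7308} \approx -0.00013684$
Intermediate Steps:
$v = -252$ ($v = \left(-14\right) 18 = -252$)
$\frac{1}{D{\left(v \right)}} = \frac{1}{29 \left(-252\right)} = \frac{1}{-7308} = - \frac{1}{7308}$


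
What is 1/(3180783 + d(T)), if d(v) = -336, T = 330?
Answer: 1/3180447 ≈ 3.1442e-7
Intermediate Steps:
1/(3180783 + d(T)) = 1/(3180783 - 336) = 1/3180447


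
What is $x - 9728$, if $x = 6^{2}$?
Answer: $-9692$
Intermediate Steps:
$x = 36$
$x - 9728 = 36 - 9728 = -9692$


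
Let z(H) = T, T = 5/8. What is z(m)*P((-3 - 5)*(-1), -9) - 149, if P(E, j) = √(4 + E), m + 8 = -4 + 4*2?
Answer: -149 + 5*√3/4 ≈ -146.83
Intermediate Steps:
T = 5/8 (T = 5*(⅛) = 5/8 ≈ 0.62500)
m = -4 (m = -8 + (-4 + 4*2) = -8 + (-4 + 8) = -8 + 4 = -4)
z(H) = 5/8
z(m)*P((-3 - 5)*(-1), -9) - 149 = 5*√(4 + (-3 - 5)*(-1))/8 - 149 = 5*√(4 - 8*(-1))/8 - 149 = 5*√(4 + 8)/8 - 149 = 5*√12/8 - 149 = 5*(2*√3)/8 - 149 = 5*√3/4 - 149 = -149 + 5*√3/4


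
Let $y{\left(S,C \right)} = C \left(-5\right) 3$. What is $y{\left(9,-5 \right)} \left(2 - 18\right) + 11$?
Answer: $-1189$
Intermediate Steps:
$y{\left(S,C \right)} = - 15 C$ ($y{\left(S,C \right)} = - 5 C 3 = - 15 C$)
$y{\left(9,-5 \right)} \left(2 - 18\right) + 11 = \left(-15\right) \left(-5\right) \left(2 - 18\right) + 11 = 75 \left(2 - 18\right) + 11 = 75 \left(-16\right) + 11 = -1200 + 11 = -1189$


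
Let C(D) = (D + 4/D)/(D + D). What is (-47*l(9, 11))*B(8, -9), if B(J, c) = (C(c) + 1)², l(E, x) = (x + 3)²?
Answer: -140503727/6561 ≈ -21415.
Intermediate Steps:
C(D) = (D + 4/D)/(2*D) (C(D) = (D + 4/D)/((2*D)) = (D + 4/D)*(1/(2*D)) = (D + 4/D)/(2*D))
l(E, x) = (3 + x)²
B(J, c) = (3/2 + 2/c²)² (B(J, c) = ((½ + 2/c²) + 1)² = (3/2 + 2/c²)²)
(-47*l(9, 11))*B(8, -9) = (-47*(3 + 11)²)*((¼)*(4 + 3*(-9)²)²/(-9)⁴) = (-47*14²)*((¼)*(1/6561)*(4 + 3*81)²) = (-47*196)*((¼)*(1/6561)*(4 + 243)²) = -2303*247²/6561 = -2303*61009/6561 = -9212*61009/26244 = -140503727/6561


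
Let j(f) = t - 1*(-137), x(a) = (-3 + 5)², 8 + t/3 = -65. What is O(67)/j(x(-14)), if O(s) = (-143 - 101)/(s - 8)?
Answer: 122/2419 ≈ 0.050434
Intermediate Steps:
t = -219 (t = -24 + 3*(-65) = -24 - 195 = -219)
x(a) = 4 (x(a) = 2² = 4)
O(s) = -244/(-8 + s)
j(f) = -82 (j(f) = -219 - 1*(-137) = -219 + 137 = -82)
O(67)/j(x(-14)) = -244/(-8 + 67)/(-82) = -244/59*(-1/82) = 122/2419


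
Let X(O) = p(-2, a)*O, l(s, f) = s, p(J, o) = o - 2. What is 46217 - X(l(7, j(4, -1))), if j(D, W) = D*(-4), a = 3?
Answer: 46210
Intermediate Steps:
p(J, o) = -2 + o
j(D, W) = -4*D
X(O) = O (X(O) = (-2 + 3)*O = 1*O = O)
46217 - X(l(7, j(4, -1))) = 46217 - 1*7 = 46217 - 7 = 46210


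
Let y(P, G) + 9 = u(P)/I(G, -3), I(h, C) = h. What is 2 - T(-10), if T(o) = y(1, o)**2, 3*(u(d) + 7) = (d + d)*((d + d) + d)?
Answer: -281/4 ≈ -70.250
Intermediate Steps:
u(d) = -7 + 2*d**2 (u(d) = -7 + ((d + d)*((d + d) + d))/3 = -7 + ((2*d)*(2*d + d))/3 = -7 + ((2*d)*(3*d))/3 = -7 + (6*d**2)/3 = -7 + 2*d**2)
y(P, G) = -9 + (-7 + 2*P**2)/G
T(o) = (-5 - 9*o)**2/o**2 (T(o) = ((-7 - 9*o + 2*1**2)/o)**2 = ((-7 - 9*o + 2*1)/o)**2 = ((-7 - 9*o + 2)/o)**2 = ((-5 - 9*o)/o)**2 = (-5 - 9*o)**2/o**2)
2 - T(-10) = 2 - (5 + 9*(-10))**2/(-10)**2 = 2 - (5 - 90)**2/100 = 2 - (-85)**2/100 = 2 - 7225/100 = 2 - 1*289/4 = 2 - 289/4 = -281/4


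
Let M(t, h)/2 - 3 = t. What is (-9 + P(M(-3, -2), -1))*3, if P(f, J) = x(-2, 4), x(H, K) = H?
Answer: -33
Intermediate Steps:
M(t, h) = 6 + 2*t
P(f, J) = -2
(-9 + P(M(-3, -2), -1))*3 = (-9 - 2)*3 = -11*3 = -33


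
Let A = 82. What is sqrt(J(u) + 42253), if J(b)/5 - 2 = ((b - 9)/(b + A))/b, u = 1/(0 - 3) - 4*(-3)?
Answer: sqrt(163519355615)/1967 ≈ 205.58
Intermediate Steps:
u = 35/3 (u = 1/(-3) + 12 = -1/3 + 12 = 35/3 ≈ 11.667)
J(b) = 10 + 5*(-9 + b)/(b*(82 + b)) (J(b) = 10 + 5*(((b - 9)/(b + 82))/b) = 10 + 5*(((-9 + b)/(82 + b))/b) = 10 + 5*((-9 + b)/(b*(82 + b))) = 10 + 5*(-9 + b)/(b*(82 + b)))
sqrt(J(u) + 42253) = sqrt(5*(-9 + 2*(35/3)**2 + 165*(35/3))/((35/3)*(82 + 35/3)) + 42253) = sqrt(5*(3/35)*(-9 + 2*(1225/9) + 1925)/(281/3) + 42253) = sqrt(5*(3/35)*(3/281)*(-9 + 2450/9 + 1925) + 42253) = sqrt(5*(3/35)*(3/281)*(19694/9) + 42253) = sqrt(19694/1967 + 42253) = sqrt(83131345/1967) = sqrt(163519355615)/1967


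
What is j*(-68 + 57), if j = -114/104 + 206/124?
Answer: -10021/1612 ≈ -6.2165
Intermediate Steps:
j = 911/1612 (j = -114*1/104 + 206*(1/124) = -57/52 + 103/62 = 911/1612 ≈ 0.56514)
j*(-68 + 57) = 911*(-68 + 57)/1612 = (911/1612)*(-11) = -10021/1612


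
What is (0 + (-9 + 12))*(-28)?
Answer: -84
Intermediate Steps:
(0 + (-9 + 12))*(-28) = (0 + 3)*(-28) = 3*(-28) = -84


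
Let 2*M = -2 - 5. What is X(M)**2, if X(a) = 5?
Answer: 25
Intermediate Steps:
M = -7/2 (M = (-2 - 5)/2 = (1/2)*(-7) = -7/2 ≈ -3.5000)
X(M)**2 = 5**2 = 25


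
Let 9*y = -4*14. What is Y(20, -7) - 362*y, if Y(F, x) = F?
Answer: 20452/9 ≈ 2272.4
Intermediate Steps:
y = -56/9 (y = (-4*14)/9 = (1/9)*(-56) = -56/9 ≈ -6.2222)
Y(20, -7) - 362*y = 20 - 362*(-56/9) = 20 + 20272/9 = 20452/9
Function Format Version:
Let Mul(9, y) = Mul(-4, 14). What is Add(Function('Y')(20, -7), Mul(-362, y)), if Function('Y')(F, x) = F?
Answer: Rational(20452, 9) ≈ 2272.4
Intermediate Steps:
y = Rational(-56, 9) (y = Mul(Rational(1, 9), Mul(-4, 14)) = Mul(Rational(1, 9), -56) = Rational(-56, 9) ≈ -6.2222)
Add(Function('Y')(20, -7), Mul(-362, y)) = Add(20, Mul(-362, Rational(-56, 9))) = Add(20, Rational(20272, 9)) = Rational(20452, 9)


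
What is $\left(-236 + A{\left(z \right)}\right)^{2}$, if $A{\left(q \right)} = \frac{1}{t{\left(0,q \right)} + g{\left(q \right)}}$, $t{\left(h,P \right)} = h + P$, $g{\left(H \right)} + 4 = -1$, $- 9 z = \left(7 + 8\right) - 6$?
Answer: $\frac{2007889}{36} \approx 55775.0$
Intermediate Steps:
$z = -1$ ($z = - \frac{\left(7 + 8\right) - 6}{9} = - \frac{15 - 6}{9} = \left(- \frac{1}{9}\right) 9 = -1$)
$g{\left(H \right)} = -5$ ($g{\left(H \right)} = -4 - 1 = -5$)
$t{\left(h,P \right)} = P + h$
$A{\left(q \right)} = \frac{1}{-5 + q}$ ($A{\left(q \right)} = \frac{1}{\left(q + 0\right) - 5} = \frac{1}{q - 5} = \frac{1}{-5 + q}$)
$\left(-236 + A{\left(z \right)}\right)^{2} = \left(-236 + \frac{1}{-5 - 1}\right)^{2} = \left(-236 + \frac{1}{-6}\right)^{2} = \left(-236 - \frac{1}{6}\right)^{2} = \left(- \frac{1417}{6}\right)^{2} = \frac{2007889}{36}$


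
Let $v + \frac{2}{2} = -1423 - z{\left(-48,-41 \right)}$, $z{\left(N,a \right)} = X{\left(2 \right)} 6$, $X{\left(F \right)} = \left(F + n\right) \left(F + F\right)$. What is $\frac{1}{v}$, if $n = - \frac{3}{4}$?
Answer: $- \frac{1}{1454} \approx -0.00068776$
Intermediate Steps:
$n = - \frac{3}{4}$ ($n = \left(-3\right) \frac{1}{4} = - \frac{3}{4} \approx -0.75$)
$X{\left(F \right)} = 2 F \left(- \frac{3}{4} + F\right)$ ($X{\left(F \right)} = \left(F - \frac{3}{4}\right) \left(F + F\right) = \left(- \frac{3}{4} + F\right) 2 F = 2 F \left(- \frac{3}{4} + F\right)$)
$z{\left(N,a \right)} = 30$ ($z{\left(N,a \right)} = \frac{1}{2} \cdot 2 \left(-3 + 4 \cdot 2\right) 6 = \frac{1}{2} \cdot 2 \left(-3 + 8\right) 6 = \frac{1}{2} \cdot 2 \cdot 5 \cdot 6 = 5 \cdot 6 = 30$)
$v = -1454$ ($v = -1 - 1453 = -1454$)
$\frac{1}{v} = \frac{1}{-1454} = - \frac{1}{1454}$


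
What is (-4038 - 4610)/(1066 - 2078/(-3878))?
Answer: -16768472/2068013 ≈ -8.1085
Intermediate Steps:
(-4038 - 4610)/(1066 - 2078/(-3878)) = -8648/(1066 - 2078*(-1/3878)) = -8648/(1066 + 1039/1939) = -8648/2068013/1939 = -8648*1939/2068013 = -16768472/2068013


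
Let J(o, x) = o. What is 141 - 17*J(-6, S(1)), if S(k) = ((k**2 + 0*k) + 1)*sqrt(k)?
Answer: 243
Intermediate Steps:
S(k) = sqrt(k)*(1 + k**2) (S(k) = ((k**2 + 0) + 1)*sqrt(k) = (k**2 + 1)*sqrt(k) = (1 + k**2)*sqrt(k) = sqrt(k)*(1 + k**2))
141 - 17*J(-6, S(1)) = 141 - 17*(-6) = 141 + 102 = 243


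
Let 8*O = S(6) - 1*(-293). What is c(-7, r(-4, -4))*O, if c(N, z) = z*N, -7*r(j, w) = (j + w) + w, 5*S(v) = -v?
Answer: -4377/10 ≈ -437.70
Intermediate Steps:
S(v) = -v/5 (S(v) = (-v)/5 = -v/5)
r(j, w) = -2*w/7 - j/7 (r(j, w) = -((j + w) + w)/7 = -(j + 2*w)/7 = -2*w/7 - j/7)
c(N, z) = N*z
O = 1459/40 (O = (-⅕*6 - 1*(-293))/8 = (-6/5 + 293)/8 = (⅛)*(1459/5) = 1459/40 ≈ 36.475)
c(-7, r(-4, -4))*O = -7*(-2/7*(-4) - ⅐*(-4))*(1459/40) = -7*(8/7 + 4/7)*(1459/40) = -7*12/7*(1459/40) = -12*1459/40 = -4377/10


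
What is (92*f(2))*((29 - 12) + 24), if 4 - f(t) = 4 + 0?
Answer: 0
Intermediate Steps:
f(t) = 0 (f(t) = 4 - (4 + 0) = 4 - 1*4 = 4 - 4 = 0)
(92*f(2))*((29 - 12) + 24) = (92*0)*((29 - 12) + 24) = 0*(17 + 24) = 0*41 = 0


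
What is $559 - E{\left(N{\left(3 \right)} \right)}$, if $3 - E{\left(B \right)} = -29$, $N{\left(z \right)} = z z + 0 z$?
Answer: $527$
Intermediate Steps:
$N{\left(z \right)} = z^{2}$ ($N{\left(z \right)} = z^{2} + 0 = z^{2}$)
$E{\left(B \right)} = 32$ ($E{\left(B \right)} = 3 - -29 = 3 + 29 = 32$)
$559 - E{\left(N{\left(3 \right)} \right)} = 559 - 32 = 527$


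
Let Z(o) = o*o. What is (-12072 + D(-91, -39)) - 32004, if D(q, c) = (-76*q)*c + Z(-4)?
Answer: -313784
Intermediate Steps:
Z(o) = o²
D(q, c) = 16 - 76*c*q (D(q, c) = (-76*q)*c + (-4)² = -76*c*q + 16 = 16 - 76*c*q)
(-12072 + D(-91, -39)) - 32004 = (-12072 + (16 - 76*(-39)*(-91))) - 32004 = (-12072 + (16 - 269724)) - 32004 = (-12072 - 269708) - 32004 = -281780 - 32004 = -313784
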